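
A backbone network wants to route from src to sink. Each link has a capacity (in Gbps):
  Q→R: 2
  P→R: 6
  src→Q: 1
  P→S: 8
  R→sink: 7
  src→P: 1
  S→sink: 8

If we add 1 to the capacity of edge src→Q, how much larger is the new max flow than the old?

Original max flow = 2.
After raising cap(src→Q), augmenting paths through that edge carry 1 more unit.
New max flow = 3. Increase = 1.

1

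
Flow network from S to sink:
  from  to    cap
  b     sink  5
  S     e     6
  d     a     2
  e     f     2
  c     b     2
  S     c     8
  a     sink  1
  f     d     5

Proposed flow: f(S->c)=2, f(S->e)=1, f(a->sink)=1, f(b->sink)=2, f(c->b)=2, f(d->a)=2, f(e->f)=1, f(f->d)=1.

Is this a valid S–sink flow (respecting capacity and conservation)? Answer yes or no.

No

Conservation fails at d: inflow 1 ≠ outflow 2.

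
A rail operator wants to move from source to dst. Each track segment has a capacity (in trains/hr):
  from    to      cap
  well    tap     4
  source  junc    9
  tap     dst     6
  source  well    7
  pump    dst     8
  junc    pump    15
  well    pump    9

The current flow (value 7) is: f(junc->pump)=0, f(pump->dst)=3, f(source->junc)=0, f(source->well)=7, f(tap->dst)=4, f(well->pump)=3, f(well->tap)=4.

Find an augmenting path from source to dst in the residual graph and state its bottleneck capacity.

source->junc->pump->dst, bottleneck 5

Residual along source->junc->pump->dst: source->junc: 9, junc->pump: 15, pump->dst: 5.
Bottleneck = min = 5.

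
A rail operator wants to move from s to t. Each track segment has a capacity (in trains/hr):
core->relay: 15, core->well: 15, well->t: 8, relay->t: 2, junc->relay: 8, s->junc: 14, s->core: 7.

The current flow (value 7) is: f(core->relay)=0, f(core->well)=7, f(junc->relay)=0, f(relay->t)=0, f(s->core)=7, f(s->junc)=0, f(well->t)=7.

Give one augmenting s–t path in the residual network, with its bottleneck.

s->junc->relay->t, bottleneck 2

Residual along s->junc->relay->t: s->junc: 14, junc->relay: 8, relay->t: 2.
Bottleneck = min = 2.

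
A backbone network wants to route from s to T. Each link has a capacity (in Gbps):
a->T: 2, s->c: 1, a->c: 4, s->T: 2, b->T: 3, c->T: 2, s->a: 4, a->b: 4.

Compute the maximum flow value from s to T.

Augment s->T: bottleneck 2. Total 2.
Augment s->a->T: bottleneck 2. Total 4.
Augment s->c->T: bottleneck 1. Total 5.
Augment s->a->b->T: bottleneck 2. Total 7.
No augmenting path remains in the residual graph.

7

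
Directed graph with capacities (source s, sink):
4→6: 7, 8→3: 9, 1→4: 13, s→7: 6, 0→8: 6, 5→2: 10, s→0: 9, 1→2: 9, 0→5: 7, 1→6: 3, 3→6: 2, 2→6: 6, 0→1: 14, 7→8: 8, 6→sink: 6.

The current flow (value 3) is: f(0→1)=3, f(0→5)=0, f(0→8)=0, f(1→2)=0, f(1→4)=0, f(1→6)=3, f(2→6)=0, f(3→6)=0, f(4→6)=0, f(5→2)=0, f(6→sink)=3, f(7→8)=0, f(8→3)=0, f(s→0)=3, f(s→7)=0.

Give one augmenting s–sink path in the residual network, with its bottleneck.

s→0→1→2→6→sink, bottleneck 3

Residual along s→0→1→2→6→sink: s→0: 6, 0→1: 11, 1→2: 9, 2→6: 6, 6→sink: 3.
Bottleneck = min = 3.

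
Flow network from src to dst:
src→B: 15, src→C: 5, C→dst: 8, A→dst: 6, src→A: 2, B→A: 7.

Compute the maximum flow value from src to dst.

11

Augment src→C→dst: bottleneck 5. Total 5.
Augment src→A→dst: bottleneck 2. Total 7.
Augment src→B→A→dst: bottleneck 4. Total 11.
No augmenting path remains in the residual graph.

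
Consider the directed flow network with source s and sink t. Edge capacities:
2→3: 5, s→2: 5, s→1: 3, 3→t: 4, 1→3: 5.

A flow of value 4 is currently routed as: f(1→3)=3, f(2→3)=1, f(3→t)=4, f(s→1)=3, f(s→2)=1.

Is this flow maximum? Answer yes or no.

Residual reachable from s: {1, 2, 3, s}; t is not reachable.
Saturated cut: 3→t with total capacity 4 = current flow value. Flow is maximum.

Yes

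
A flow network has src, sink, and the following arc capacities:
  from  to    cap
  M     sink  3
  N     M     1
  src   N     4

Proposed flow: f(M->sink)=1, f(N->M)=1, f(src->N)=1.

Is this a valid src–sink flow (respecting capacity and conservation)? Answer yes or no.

Yes

Every edge has 0 ≤ f(e) ≤ cap(e).
At each intermediate node, inflow equals outflow.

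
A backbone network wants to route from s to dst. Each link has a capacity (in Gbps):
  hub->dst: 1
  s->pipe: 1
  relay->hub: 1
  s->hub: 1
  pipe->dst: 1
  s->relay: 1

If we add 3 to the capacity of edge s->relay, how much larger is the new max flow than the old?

0

Original max flow = 2.
Edge s->relay does not cross the min cut (source side {hub, relay, s}), so extra capacity there cannot help.
New max flow = 2. Increase = 0.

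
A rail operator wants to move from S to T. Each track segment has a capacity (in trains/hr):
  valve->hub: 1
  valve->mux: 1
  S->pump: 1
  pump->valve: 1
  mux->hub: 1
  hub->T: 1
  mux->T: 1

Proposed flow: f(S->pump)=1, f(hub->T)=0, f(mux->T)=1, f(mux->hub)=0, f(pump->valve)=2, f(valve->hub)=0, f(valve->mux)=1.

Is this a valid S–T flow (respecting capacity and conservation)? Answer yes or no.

Capacity violated on pump->valve: flow 2 > capacity 1.

No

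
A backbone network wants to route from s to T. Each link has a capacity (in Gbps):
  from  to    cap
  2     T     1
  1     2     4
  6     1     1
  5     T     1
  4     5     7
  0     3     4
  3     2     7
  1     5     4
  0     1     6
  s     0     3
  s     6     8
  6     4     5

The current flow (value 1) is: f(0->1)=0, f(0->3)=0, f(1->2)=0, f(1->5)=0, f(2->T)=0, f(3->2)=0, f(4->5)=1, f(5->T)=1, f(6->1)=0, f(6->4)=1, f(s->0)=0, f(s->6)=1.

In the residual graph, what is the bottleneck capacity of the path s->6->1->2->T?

Residual capacities along the path: s->6: 7, 6->1: 1, 1->2: 4, 2->T: 1.
Minimum is 1.

1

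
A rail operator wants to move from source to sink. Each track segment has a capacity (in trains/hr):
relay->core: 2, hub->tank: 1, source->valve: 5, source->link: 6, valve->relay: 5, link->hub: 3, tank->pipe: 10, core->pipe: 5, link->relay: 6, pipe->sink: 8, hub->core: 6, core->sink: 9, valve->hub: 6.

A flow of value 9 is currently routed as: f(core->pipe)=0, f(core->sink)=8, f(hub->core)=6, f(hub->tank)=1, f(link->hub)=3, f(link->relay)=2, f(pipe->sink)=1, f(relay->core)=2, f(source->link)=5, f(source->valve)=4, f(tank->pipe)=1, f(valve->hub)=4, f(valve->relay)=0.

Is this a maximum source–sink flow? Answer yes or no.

Residual reachable from source: {hub, link, relay, source, valve}; sink is not reachable.
Saturated cut: hub->tank, hub->core, relay->core with total capacity 9 = current flow value. Flow is maximum.

Yes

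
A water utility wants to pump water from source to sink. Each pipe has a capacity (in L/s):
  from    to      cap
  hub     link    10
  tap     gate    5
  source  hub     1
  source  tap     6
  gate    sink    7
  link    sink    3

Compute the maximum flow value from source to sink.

Augment source->tap->gate->sink: bottleneck 5. Total 5.
Augment source->hub->link->sink: bottleneck 1. Total 6.
No augmenting path remains in the residual graph.

6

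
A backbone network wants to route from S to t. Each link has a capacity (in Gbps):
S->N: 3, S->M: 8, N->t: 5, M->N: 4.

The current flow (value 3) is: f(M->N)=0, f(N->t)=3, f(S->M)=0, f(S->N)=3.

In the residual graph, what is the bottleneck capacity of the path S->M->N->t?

Residual capacities along the path: S->M: 8, M->N: 4, N->t: 2.
Minimum is 2.

2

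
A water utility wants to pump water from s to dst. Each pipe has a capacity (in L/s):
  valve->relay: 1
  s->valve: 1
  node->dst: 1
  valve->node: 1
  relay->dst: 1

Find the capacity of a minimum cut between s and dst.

1

Max flow = 1 (via 1 augmenting path).
In the residual at optimum, the set reachable from s is {s}.
Cut edges: s->valve (cap 1). Sum = 1.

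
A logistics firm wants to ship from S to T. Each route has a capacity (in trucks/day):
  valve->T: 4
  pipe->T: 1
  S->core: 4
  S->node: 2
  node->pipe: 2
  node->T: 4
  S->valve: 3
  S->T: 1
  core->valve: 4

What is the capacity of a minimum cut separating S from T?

7

Max flow = 7 (via 4 augmenting paths).
In the residual at optimum, the set reachable from S is {S, core, valve}.
Cut edges: S->node (cap 2), S->T (cap 1), valve->T (cap 4). Sum = 7.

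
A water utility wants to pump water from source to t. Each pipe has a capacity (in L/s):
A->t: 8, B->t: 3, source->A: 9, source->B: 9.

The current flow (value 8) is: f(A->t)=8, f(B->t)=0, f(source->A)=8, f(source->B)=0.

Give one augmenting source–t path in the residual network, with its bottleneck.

Residual along source->B->t: source->B: 9, B->t: 3.
Bottleneck = min = 3.

source->B->t, bottleneck 3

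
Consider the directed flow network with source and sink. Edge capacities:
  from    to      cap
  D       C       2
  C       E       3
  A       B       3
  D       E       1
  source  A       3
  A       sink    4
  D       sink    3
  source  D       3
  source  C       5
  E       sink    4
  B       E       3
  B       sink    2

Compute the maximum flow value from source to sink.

9

Augment source→A→sink: bottleneck 3. Total 3.
Augment source→D→sink: bottleneck 3. Total 6.
Augment source→C→E→sink: bottleneck 3. Total 9.
No augmenting path remains in the residual graph.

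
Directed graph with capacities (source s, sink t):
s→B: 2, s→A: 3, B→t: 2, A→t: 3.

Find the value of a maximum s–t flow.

5

Augment s→A→t: bottleneck 3. Total 3.
Augment s→B→t: bottleneck 2. Total 5.
No augmenting path remains in the residual graph.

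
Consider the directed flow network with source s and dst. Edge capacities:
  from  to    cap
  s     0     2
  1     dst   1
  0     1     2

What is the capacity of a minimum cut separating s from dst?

1

Max flow = 1 (via 1 augmenting path).
In the residual at optimum, the set reachable from s is {0, 1, s}.
Cut edges: 1->dst (cap 1). Sum = 1.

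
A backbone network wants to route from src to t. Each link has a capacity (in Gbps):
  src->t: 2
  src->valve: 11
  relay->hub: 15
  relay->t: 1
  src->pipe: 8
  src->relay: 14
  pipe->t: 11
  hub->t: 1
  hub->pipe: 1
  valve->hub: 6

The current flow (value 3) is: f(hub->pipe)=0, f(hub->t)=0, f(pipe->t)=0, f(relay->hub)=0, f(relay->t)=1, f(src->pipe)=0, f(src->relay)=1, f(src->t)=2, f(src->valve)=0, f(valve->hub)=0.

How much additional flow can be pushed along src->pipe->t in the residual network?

Residual capacities along the path: src->pipe: 8, pipe->t: 11.
Minimum is 8.

8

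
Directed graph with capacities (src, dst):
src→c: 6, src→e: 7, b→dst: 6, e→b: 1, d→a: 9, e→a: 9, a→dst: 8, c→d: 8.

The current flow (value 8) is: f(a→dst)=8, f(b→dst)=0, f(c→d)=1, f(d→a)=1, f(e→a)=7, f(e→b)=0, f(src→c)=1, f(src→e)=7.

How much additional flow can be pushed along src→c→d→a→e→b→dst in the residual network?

1

Residual capacities along the path: src→c: 5, c→d: 7, d→a: 8, a→e: 7, e→b: 1, b→dst: 6.
Minimum is 1.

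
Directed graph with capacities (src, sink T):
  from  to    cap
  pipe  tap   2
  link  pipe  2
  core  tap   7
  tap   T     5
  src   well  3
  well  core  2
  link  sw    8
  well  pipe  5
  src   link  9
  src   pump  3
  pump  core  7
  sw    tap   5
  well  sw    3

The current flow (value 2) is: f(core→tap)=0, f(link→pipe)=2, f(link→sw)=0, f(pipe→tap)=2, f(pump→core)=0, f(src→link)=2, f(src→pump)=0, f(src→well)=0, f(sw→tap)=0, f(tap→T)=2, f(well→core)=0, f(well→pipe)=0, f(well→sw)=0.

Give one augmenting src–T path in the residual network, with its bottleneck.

Residual along src→link→sw→tap→T: src→link: 7, link→sw: 8, sw→tap: 5, tap→T: 3.
Bottleneck = min = 3.

src→link→sw→tap→T, bottleneck 3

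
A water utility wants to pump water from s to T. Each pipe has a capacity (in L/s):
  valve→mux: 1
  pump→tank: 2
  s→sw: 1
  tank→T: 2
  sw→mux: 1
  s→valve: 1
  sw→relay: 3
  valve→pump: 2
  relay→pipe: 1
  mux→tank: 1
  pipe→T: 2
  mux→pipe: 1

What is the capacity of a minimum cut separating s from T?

Max flow = 2 (via 2 augmenting paths).
In the residual at optimum, the set reachable from s is {s}.
Cut edges: s→valve (cap 1), s→sw (cap 1). Sum = 2.

2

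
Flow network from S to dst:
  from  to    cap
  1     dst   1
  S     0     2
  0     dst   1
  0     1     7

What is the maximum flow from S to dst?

2

Augment S→0→dst: bottleneck 1. Total 1.
Augment S→0→1→dst: bottleneck 1. Total 2.
No augmenting path remains in the residual graph.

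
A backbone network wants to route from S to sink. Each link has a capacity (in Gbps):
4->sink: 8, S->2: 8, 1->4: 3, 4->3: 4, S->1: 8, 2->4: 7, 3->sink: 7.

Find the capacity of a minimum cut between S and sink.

Max flow = 10 (via 3 augmenting paths).
In the residual at optimum, the set reachable from S is {1, 2, S}.
Cut edges: 2->4 (cap 7), 1->4 (cap 3). Sum = 10.

10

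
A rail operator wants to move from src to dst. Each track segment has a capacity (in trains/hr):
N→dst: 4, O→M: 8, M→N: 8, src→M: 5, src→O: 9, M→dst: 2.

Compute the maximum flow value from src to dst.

6

Augment src→M→dst: bottleneck 2. Total 2.
Augment src→M→N→dst: bottleneck 3. Total 5.
Augment src→O→M→N→dst: bottleneck 1. Total 6.
No augmenting path remains in the residual graph.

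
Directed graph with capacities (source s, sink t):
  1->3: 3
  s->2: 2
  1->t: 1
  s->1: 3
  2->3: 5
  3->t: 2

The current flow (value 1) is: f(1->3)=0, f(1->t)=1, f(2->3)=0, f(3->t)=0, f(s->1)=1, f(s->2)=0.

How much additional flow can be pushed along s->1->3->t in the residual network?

2

Residual capacities along the path: s->1: 2, 1->3: 3, 3->t: 2.
Minimum is 2.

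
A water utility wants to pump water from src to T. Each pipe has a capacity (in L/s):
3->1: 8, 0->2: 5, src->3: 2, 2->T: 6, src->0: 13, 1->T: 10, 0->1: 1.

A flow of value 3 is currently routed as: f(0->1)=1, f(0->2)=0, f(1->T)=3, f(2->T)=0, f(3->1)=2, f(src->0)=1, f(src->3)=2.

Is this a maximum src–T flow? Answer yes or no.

No

Residual path src->0->2->T has bottleneck 5 > 0.
Pushing 5 along it raises the flow to 8, so the given flow is not maximum.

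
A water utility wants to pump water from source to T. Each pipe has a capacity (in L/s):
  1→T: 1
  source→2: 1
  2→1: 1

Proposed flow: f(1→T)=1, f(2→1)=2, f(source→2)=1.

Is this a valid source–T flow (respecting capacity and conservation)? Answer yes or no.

No

Capacity violated on 2→1: flow 2 > capacity 1.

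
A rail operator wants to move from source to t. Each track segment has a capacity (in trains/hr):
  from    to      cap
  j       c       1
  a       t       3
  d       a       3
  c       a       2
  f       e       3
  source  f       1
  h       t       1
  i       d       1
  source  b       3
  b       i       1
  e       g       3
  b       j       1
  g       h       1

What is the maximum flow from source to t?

3

Augment source→b→i→d→a→t: bottleneck 1. Total 1.
Augment source→b→j→c→a→t: bottleneck 1. Total 2.
Augment source→f→e→g→h→t: bottleneck 1. Total 3.
No augmenting path remains in the residual graph.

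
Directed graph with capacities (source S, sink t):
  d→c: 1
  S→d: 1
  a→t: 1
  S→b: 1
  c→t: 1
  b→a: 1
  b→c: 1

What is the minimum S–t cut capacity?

Max flow = 2 (via 2 augmenting paths).
In the residual at optimum, the set reachable from S is {S}.
Cut edges: S→b (cap 1), S→d (cap 1). Sum = 2.

2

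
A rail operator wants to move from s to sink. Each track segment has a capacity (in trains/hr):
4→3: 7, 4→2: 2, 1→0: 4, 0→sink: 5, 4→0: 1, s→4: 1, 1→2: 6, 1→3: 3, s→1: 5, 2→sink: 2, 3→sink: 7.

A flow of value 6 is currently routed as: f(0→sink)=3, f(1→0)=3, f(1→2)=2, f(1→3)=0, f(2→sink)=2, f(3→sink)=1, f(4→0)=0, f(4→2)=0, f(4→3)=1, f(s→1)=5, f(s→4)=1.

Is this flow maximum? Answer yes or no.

Residual reachable from s: {s}; sink is not reachable.
Saturated cut: s→4, s→1 with total capacity 6 = current flow value. Flow is maximum.

Yes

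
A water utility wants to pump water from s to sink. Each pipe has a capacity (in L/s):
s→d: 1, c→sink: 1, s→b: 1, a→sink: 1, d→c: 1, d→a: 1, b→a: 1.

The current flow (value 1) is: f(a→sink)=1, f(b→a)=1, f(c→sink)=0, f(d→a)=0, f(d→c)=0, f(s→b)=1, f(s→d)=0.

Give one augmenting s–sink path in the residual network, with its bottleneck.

Residual along s→d→c→sink: s→d: 1, d→c: 1, c→sink: 1.
Bottleneck = min = 1.

s→d→c→sink, bottleneck 1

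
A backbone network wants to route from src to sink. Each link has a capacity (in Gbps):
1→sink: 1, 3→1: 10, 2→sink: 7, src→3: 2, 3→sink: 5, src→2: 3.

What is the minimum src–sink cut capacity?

Max flow = 5 (via 2 augmenting paths).
In the residual at optimum, the set reachable from src is {src}.
Cut edges: src→2 (cap 3), src→3 (cap 2). Sum = 5.

5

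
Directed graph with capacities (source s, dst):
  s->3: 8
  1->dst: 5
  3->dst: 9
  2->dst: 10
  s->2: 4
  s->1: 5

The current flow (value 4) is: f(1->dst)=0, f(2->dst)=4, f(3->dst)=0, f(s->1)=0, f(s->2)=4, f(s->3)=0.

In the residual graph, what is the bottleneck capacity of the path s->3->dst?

Residual capacities along the path: s->3: 8, 3->dst: 9.
Minimum is 8.

8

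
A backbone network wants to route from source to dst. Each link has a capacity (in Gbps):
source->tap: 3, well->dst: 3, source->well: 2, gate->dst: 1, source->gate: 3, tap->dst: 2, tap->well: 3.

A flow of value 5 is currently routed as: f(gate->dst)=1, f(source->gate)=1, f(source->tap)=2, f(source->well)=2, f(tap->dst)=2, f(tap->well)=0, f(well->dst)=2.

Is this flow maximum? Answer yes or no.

No

Residual path source->tap->well->dst has bottleneck 1 > 0.
Pushing 1 along it raises the flow to 6, so the given flow is not maximum.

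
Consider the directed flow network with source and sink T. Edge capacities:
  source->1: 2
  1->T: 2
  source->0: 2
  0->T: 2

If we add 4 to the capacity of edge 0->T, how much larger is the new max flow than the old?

Original max flow = 4.
Edge 0->T does not cross the min cut (source side {source}), so extra capacity there cannot help.
New max flow = 4. Increase = 0.

0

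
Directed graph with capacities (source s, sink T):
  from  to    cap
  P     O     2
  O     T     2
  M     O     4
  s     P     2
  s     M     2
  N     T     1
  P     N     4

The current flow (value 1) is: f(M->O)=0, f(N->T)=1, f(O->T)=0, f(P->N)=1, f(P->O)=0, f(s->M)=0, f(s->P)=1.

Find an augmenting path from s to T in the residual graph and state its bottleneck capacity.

Residual along s->P->O->T: s->P: 1, P->O: 2, O->T: 2.
Bottleneck = min = 1.

s->P->O->T, bottleneck 1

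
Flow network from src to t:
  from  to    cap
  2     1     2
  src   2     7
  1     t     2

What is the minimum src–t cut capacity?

Max flow = 2 (via 1 augmenting path).
In the residual at optimum, the set reachable from src is {2, src}.
Cut edges: 2→1 (cap 2). Sum = 2.

2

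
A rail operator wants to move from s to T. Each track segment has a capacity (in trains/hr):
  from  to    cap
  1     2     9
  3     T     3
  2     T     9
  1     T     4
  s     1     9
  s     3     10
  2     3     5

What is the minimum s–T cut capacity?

12

Max flow = 12 (via 3 augmenting paths).
In the residual at optimum, the set reachable from s is {3, s}.
Cut edges: s->1 (cap 9), 3->T (cap 3). Sum = 12.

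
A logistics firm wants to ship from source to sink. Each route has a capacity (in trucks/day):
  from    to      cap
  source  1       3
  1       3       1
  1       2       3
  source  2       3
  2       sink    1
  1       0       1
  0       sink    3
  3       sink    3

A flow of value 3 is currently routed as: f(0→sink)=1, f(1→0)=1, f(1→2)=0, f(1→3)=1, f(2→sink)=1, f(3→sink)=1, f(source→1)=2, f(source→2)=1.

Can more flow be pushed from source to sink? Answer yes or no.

No

Residual reachable from source: {1, 2, source}; sink is not reachable.
Saturated cut: 1→0, 1→3, 2→sink with total capacity 3 = current flow value. Flow is maximum.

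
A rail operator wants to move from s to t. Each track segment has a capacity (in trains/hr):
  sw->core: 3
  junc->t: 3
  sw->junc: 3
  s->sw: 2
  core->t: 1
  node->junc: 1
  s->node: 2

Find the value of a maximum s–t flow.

Augment s->sw->core->t: bottleneck 1. Total 1.
Augment s->sw->junc->t: bottleneck 1. Total 2.
Augment s->node->junc->t: bottleneck 1. Total 3.
No augmenting path remains in the residual graph.

3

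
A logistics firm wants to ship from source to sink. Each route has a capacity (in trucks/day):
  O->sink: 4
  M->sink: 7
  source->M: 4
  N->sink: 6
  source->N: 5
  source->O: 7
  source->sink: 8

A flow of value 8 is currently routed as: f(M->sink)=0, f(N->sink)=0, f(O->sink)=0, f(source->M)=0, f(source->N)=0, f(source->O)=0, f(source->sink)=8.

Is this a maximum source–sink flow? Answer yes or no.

Residual path source->O->sink has bottleneck 4 > 0.
Pushing 4 along it raises the flow to 12, so the given flow is not maximum.

No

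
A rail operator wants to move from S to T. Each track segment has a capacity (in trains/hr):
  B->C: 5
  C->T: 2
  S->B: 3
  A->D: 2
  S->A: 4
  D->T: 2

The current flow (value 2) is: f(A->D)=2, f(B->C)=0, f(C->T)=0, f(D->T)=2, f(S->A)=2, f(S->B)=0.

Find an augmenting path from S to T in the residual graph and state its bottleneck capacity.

S->B->C->T, bottleneck 2

Residual along S->B->C->T: S->B: 3, B->C: 5, C->T: 2.
Bottleneck = min = 2.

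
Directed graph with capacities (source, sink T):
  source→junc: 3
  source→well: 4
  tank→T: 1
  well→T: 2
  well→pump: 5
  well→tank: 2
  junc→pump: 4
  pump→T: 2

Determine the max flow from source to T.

5

Augment source→well→T: bottleneck 2. Total 2.
Augment source→well→pump→T: bottleneck 2. Total 4.
Augment source→junc→pump→well→tank→T: bottleneck 1. Total 5.
No augmenting path remains in the residual graph.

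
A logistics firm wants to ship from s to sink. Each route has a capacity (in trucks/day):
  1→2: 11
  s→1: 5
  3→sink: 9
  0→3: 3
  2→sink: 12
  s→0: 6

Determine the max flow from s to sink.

8

Augment s→1→2→sink: bottleneck 5. Total 5.
Augment s→0→3→sink: bottleneck 3. Total 8.
No augmenting path remains in the residual graph.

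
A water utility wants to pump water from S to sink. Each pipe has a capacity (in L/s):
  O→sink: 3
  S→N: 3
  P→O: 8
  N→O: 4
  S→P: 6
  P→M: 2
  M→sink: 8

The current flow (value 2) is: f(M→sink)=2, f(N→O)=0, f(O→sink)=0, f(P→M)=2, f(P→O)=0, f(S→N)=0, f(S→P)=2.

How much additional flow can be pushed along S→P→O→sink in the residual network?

3

Residual capacities along the path: S→P: 4, P→O: 8, O→sink: 3.
Minimum is 3.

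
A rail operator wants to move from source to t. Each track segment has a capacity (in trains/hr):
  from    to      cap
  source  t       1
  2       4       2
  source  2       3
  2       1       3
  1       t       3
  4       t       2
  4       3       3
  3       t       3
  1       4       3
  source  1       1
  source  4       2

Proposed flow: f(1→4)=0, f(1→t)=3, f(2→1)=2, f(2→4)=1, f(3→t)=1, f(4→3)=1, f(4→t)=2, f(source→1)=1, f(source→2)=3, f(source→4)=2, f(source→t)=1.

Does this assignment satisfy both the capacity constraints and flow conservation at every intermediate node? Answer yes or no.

Yes

Every edge has 0 ≤ f(e) ≤ cap(e).
At each intermediate node, inflow equals outflow.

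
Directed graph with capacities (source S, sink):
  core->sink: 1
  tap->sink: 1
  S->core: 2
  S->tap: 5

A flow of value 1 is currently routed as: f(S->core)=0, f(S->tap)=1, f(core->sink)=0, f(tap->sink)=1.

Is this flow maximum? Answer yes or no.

No

Residual path S->core->sink has bottleneck 1 > 0.
Pushing 1 along it raises the flow to 2, so the given flow is not maximum.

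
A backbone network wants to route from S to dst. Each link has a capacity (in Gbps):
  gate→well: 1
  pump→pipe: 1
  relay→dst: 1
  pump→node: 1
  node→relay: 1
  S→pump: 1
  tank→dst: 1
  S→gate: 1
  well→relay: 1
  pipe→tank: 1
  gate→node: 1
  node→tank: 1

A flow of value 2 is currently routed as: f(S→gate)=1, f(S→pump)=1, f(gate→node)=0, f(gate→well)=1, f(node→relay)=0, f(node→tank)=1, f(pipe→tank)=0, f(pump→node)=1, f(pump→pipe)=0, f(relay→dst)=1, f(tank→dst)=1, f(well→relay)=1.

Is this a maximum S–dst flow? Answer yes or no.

Yes

Residual reachable from S: {S}; dst is not reachable.
Saturated cut: S→gate, S→pump with total capacity 2 = current flow value. Flow is maximum.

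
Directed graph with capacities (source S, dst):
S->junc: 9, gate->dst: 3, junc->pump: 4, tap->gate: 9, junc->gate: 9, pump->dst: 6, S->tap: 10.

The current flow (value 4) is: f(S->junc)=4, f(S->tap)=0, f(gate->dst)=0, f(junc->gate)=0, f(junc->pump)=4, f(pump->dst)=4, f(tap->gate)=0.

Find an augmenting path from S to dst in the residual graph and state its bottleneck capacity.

S->junc->gate->dst, bottleneck 3

Residual along S->junc->gate->dst: S->junc: 5, junc->gate: 9, gate->dst: 3.
Bottleneck = min = 3.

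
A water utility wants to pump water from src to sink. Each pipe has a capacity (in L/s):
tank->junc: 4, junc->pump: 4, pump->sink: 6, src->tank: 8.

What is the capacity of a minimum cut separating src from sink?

Max flow = 4 (via 1 augmenting path).
In the residual at optimum, the set reachable from src is {src, tank}.
Cut edges: tank->junc (cap 4). Sum = 4.

4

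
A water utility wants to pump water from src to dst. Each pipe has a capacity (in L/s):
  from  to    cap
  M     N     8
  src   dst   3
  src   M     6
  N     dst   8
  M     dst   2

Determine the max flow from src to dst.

9

Augment src->dst: bottleneck 3. Total 3.
Augment src->M->dst: bottleneck 2. Total 5.
Augment src->M->N->dst: bottleneck 4. Total 9.
No augmenting path remains in the residual graph.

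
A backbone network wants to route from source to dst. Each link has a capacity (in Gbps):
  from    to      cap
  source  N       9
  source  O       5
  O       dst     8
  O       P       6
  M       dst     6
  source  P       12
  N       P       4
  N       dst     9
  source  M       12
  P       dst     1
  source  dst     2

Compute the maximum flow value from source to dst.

Augment source->dst: bottleneck 2. Total 2.
Augment source->O->dst: bottleneck 5. Total 7.
Augment source->N->dst: bottleneck 9. Total 16.
Augment source->P->dst: bottleneck 1. Total 17.
Augment source->M->dst: bottleneck 6. Total 23.
No augmenting path remains in the residual graph.

23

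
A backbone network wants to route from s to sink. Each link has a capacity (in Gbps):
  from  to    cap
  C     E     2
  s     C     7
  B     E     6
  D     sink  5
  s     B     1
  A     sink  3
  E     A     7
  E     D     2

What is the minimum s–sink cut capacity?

3

Max flow = 3 (via 2 augmenting paths).
In the residual at optimum, the set reachable from s is {C, s}.
Cut edges: s→B (cap 1), C→E (cap 2). Sum = 3.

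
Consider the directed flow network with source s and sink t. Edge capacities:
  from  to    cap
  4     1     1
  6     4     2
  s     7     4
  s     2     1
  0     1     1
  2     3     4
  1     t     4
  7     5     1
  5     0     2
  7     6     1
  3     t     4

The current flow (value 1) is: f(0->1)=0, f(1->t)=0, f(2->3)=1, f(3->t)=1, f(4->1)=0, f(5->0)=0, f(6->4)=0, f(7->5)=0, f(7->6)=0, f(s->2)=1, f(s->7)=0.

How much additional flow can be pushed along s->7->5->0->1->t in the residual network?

1

Residual capacities along the path: s->7: 4, 7->5: 1, 5->0: 2, 0->1: 1, 1->t: 4.
Minimum is 1.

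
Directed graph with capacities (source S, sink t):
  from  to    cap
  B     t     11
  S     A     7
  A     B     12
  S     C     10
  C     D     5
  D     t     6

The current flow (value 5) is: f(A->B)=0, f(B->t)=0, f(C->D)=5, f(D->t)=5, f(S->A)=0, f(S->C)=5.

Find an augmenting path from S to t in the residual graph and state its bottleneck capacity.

S->A->B->t, bottleneck 7

Residual along S->A->B->t: S->A: 7, A->B: 12, B->t: 11.
Bottleneck = min = 7.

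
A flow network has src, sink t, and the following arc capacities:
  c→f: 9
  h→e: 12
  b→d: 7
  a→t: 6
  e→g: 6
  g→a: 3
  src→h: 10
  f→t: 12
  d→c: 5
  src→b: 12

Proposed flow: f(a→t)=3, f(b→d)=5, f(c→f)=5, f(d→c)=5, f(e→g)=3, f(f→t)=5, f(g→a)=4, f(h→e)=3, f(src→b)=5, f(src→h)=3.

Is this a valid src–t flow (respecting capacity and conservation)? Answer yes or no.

No

Capacity violated on g→a: flow 4 > capacity 3.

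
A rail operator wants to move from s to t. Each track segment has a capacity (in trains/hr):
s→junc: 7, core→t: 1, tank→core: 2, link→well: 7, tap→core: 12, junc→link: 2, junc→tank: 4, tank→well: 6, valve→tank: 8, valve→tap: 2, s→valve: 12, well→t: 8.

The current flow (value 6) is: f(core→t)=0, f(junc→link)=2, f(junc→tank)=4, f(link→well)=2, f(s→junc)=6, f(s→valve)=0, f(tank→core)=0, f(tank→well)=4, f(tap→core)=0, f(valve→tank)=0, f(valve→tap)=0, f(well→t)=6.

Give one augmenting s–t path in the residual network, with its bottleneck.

Residual along s→valve→tank→well→t: s→valve: 12, valve→tank: 8, tank→well: 2, well→t: 2.
Bottleneck = min = 2.

s→valve→tank→well→t, bottleneck 2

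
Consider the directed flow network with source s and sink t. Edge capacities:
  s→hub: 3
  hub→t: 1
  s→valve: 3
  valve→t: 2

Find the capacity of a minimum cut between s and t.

3

Max flow = 3 (via 2 augmenting paths).
In the residual at optimum, the set reachable from s is {hub, s, valve}.
Cut edges: valve→t (cap 2), hub→t (cap 1). Sum = 3.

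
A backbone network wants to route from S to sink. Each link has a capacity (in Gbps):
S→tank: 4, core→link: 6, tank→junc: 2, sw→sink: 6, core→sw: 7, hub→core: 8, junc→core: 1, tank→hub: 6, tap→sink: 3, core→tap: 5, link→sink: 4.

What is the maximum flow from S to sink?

4

Augment S→tank→hub→core→tap→sink: bottleneck 3. Total 3.
Augment S→tank→hub→core→link→sink: bottleneck 1. Total 4.
No augmenting path remains in the residual graph.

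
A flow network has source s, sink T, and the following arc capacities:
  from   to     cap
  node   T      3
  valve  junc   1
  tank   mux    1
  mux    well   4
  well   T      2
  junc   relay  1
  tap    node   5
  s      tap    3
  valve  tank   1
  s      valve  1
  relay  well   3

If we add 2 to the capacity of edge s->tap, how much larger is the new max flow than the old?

Original max flow = 4.
Even with extra capacity on s->tap, another cut of capacity 4 remains binding.
New max flow = 4. Increase = 0.

0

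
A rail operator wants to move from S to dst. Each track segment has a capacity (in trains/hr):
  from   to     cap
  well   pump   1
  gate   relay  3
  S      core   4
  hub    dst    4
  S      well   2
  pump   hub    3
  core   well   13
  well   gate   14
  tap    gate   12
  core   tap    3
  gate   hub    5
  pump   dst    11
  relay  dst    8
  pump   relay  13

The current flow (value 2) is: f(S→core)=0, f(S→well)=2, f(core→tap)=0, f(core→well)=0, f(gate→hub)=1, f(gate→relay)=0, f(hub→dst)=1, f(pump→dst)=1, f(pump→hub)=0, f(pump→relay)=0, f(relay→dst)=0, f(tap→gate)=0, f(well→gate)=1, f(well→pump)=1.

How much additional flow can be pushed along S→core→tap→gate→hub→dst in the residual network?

3

Residual capacities along the path: S→core: 4, core→tap: 3, tap→gate: 12, gate→hub: 4, hub→dst: 3.
Minimum is 3.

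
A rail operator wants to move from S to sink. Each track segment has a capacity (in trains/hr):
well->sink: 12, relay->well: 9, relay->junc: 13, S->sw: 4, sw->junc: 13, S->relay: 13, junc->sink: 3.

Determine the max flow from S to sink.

Augment S->relay->well->sink: bottleneck 9. Total 9.
Augment S->relay->junc->sink: bottleneck 3. Total 12.
No augmenting path remains in the residual graph.

12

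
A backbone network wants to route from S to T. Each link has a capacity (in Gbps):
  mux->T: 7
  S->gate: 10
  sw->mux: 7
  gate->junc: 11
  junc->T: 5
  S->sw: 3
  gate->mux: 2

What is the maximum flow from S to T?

Augment S->gate->junc->T: bottleneck 5. Total 5.
Augment S->gate->mux->T: bottleneck 2. Total 7.
Augment S->sw->mux->T: bottleneck 3. Total 10.
No augmenting path remains in the residual graph.

10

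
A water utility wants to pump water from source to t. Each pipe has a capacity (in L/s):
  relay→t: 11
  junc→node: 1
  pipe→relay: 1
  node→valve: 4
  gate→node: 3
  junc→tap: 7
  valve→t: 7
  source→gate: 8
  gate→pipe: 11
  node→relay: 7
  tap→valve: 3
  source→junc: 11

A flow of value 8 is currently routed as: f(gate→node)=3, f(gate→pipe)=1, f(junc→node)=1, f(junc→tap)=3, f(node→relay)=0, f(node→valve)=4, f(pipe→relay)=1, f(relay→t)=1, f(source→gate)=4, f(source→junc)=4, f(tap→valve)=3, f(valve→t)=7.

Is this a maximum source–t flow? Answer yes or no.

Residual reachable from source: {gate, junc, pipe, source, tap}; t is not reachable.
Saturated cut: junc→node, tap→valve, gate→node, pipe→relay with total capacity 8 = current flow value. Flow is maximum.

Yes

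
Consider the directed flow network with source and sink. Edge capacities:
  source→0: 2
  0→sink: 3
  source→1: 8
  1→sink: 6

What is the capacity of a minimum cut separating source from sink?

8

Max flow = 8 (via 2 augmenting paths).
In the residual at optimum, the set reachable from source is {1, source}.
Cut edges: source→0 (cap 2), 1→sink (cap 6). Sum = 8.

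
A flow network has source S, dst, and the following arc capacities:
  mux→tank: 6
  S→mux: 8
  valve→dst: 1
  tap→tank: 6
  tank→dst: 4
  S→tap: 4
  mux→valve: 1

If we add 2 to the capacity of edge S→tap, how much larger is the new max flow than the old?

Original max flow = 5.
Edge S→tap does not cross the min cut (source side {S, mux, tank, tap}), so extra capacity there cannot help.
New max flow = 5. Increase = 0.

0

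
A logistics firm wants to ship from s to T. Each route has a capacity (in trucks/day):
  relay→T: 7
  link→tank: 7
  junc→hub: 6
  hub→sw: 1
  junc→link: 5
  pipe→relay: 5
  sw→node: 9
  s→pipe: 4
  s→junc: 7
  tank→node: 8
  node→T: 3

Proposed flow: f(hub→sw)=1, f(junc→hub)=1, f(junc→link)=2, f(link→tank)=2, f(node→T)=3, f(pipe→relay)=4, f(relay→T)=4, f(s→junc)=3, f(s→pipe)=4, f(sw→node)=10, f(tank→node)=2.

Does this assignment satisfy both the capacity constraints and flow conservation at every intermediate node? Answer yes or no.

No

Capacity violated on sw→node: flow 10 > capacity 9.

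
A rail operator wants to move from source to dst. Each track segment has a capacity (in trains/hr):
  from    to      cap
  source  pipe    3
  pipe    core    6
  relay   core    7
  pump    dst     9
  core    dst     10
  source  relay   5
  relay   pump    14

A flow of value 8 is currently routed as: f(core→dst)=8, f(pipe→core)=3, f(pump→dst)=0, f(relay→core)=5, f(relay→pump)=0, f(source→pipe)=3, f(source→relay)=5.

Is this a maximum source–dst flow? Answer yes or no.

Residual reachable from source: {source}; dst is not reachable.
Saturated cut: source→pipe, source→relay with total capacity 8 = current flow value. Flow is maximum.

Yes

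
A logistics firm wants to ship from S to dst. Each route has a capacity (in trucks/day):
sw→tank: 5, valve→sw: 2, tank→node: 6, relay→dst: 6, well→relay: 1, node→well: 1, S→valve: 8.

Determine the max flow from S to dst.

Augment S→valve→sw→tank→node→well→relay→dst: bottleneck 1. Total 1.
No augmenting path remains in the residual graph.

1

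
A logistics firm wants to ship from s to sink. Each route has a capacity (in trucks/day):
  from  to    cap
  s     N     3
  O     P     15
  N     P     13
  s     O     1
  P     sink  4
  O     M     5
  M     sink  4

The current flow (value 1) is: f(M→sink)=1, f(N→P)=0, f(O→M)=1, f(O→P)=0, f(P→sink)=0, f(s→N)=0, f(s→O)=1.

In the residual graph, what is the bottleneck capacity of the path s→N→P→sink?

Residual capacities along the path: s→N: 3, N→P: 13, P→sink: 4.
Minimum is 3.

3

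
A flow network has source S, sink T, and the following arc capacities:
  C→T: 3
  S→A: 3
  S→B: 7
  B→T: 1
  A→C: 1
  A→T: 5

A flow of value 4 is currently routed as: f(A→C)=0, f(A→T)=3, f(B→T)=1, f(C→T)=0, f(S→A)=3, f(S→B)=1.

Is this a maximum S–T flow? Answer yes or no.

Residual reachable from S: {B, S}; T is not reachable.
Saturated cut: S→A, B→T with total capacity 4 = current flow value. Flow is maximum.

Yes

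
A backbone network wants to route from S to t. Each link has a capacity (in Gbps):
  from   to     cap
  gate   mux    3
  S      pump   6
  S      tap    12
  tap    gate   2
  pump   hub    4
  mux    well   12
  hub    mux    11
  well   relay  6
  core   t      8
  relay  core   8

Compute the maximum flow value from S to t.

6

Augment S->tap->gate->mux->well->relay->core->t: bottleneck 2. Total 2.
Augment S->pump->hub->mux->well->relay->core->t: bottleneck 4. Total 6.
No augmenting path remains in the residual graph.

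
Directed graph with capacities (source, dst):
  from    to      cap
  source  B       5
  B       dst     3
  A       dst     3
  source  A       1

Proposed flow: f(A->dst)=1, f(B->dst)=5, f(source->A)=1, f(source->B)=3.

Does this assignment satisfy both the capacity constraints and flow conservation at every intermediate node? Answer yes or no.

Capacity violated on B->dst: flow 5 > capacity 3.

No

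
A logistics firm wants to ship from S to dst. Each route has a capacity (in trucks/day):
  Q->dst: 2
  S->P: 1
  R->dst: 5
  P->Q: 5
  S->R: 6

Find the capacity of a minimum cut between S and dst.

6

Max flow = 6 (via 2 augmenting paths).
In the residual at optimum, the set reachable from S is {R, S}.
Cut edges: S->P (cap 1), R->dst (cap 5). Sum = 6.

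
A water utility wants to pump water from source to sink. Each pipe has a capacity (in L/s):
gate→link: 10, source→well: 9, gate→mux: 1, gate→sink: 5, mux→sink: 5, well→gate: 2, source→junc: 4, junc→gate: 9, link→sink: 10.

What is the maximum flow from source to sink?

6

Augment source→junc→gate→sink: bottleneck 4. Total 4.
Augment source→well→gate→sink: bottleneck 1. Total 5.
Augment source→well→gate→mux→sink: bottleneck 1. Total 6.
No augmenting path remains in the residual graph.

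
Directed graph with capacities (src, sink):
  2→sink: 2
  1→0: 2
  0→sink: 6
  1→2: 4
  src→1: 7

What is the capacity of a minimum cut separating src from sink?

Max flow = 4 (via 2 augmenting paths).
In the residual at optimum, the set reachable from src is {1, 2, src}.
Cut edges: 1→0 (cap 2), 2→sink (cap 2). Sum = 4.

4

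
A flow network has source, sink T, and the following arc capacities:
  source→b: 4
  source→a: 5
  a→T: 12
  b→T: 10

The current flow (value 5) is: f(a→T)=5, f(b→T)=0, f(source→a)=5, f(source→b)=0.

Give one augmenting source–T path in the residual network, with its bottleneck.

Residual along source→b→T: source→b: 4, b→T: 10.
Bottleneck = min = 4.

source→b→T, bottleneck 4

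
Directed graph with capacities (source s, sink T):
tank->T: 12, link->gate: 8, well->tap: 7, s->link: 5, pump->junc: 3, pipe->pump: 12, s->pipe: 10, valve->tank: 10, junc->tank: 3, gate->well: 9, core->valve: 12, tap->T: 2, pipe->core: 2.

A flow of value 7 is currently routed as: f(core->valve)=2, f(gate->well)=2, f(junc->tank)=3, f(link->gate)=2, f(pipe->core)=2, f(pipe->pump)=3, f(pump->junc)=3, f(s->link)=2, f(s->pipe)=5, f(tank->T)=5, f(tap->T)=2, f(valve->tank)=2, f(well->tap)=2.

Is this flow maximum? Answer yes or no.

Yes

Residual reachable from s: {gate, link, pipe, pump, s, tap, well}; T is not reachable.
Saturated cut: pump->junc, pipe->core, tap->T with total capacity 7 = current flow value. Flow is maximum.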